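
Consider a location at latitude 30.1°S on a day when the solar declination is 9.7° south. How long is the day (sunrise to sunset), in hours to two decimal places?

−tan φ tan δ = −(-0.5797)(-0.1709) = -0.0991; H_s = arccos(-0.0991) = 95.69°.
Day length = 2 H_s / 15° h⁻¹ = 191.38° / 15 = 12.759 h.

12.76 hours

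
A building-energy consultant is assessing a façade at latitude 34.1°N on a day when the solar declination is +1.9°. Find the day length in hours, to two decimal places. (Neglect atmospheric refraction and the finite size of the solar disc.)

12.17 hours

The sunset hour angle satisfies cos H_s = −tan φ tan δ = -0.0225, giving H_s = 91.29°.
Day length = 2 H_s / 15° h⁻¹ = 182.58° / 15 = 12.172 h.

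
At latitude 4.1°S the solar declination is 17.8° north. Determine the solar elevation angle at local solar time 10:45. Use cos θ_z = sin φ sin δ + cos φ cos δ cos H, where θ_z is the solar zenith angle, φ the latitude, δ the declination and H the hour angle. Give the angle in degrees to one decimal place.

Hour angle H = 15° × (10.75 − 12) = -18.75°.
cos θ_z = sin(-4.1°) sin(17.8°) + cos(-4.1°) cos(17.8°) cos(-18.75°) = -0.0219 + 0.8993 = 0.8774.
θ_z = arccos(0.8774) = 28.67°, so the elevation is 90° − 28.67° = 61.33°.

61.3°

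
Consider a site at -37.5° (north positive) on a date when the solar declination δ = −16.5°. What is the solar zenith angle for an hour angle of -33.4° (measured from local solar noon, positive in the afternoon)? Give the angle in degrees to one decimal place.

36.1°

cos θ_z = sin φ sin δ + cos φ cos δ cos H = (-0.6088)(-0.2840) + (0.7934)(0.9588)(0.8348) = 0.8079.
θ_z = arccos(0.8079) = 36.11°.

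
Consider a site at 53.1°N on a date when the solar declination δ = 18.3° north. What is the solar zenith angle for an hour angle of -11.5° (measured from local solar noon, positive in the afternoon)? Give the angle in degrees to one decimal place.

35.9°

cos θ_z = sin φ sin δ + cos φ cos δ cos H = (0.7997)(0.3140) + (0.6004)(0.9494)(0.9799) = 0.8097.
θ_z = arccos(0.8097) = 35.93°.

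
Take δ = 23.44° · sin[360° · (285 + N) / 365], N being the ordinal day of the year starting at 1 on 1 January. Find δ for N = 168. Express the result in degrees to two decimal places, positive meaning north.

+23.40°

360 × (285 + 168) / 365 = 446.795°; sin(446.795°) = 0.9984.
δ = 23.44 × 0.9984 = 23.402° ≈ +23.40°.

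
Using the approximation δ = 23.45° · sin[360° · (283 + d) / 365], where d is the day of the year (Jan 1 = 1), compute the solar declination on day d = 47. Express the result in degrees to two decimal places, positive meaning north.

-13.29°

360 × (283 + 47) / 365 = 325.479°; sin(325.479°) = -0.5667.
δ = 23.45 × -0.5667 = -13.289° ≈ -13.29°.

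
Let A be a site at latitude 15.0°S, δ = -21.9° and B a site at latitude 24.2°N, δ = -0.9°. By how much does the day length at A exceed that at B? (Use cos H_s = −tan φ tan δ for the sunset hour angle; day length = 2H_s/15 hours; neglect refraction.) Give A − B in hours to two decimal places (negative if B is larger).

A: H_s = arccos(−tan -15.0° · tan -21.9°) = 96.18°, so 2H_s/15 = 12.8240 h.
B: H_s = arccos(−tan 24.2° · tan -0.9°) = 89.60°, so 2H_s/15 = 11.9467 h.
A − B = 12.8240 − 11.9467 = 0.8773 h.

+0.88 h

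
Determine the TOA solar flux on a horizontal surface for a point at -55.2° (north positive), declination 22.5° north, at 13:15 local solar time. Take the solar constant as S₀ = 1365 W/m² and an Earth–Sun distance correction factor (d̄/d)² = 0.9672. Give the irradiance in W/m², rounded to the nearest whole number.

244 W/m²

Hour angle H = 15° × (13.25 − 12) = 18.75°.
cos θ_z = sin(-55.2°) sin(22.5°) + cos(-55.2°) cos(22.5°) cos(18.75°) = -0.3142 + 0.4993 = 0.1851.
Top-of-atmosphere irradiance = S₀ (d̄/d)² cos θ_z = 1365 × 0.9672 × 0.1851 = 244.37 W/m².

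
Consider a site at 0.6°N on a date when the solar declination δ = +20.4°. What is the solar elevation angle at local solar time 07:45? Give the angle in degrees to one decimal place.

24.7°

Hour angle H = 15° × (7.75 − 12) = -63.75°.
cos θ_z = sin(0.6°) sin(20.4°) + cos(0.6°) cos(20.4°) cos(-63.75°) = 0.0037 + 0.4145 = 0.4182.
θ_z = arccos(0.4182) = 65.28°, so the elevation is 90° − 65.28° = 24.72°.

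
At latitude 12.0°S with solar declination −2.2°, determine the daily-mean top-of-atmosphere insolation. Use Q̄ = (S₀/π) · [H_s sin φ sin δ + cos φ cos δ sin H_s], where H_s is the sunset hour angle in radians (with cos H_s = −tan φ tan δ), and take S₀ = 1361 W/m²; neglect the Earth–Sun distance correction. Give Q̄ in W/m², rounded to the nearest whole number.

The sunset hour angle satisfies cos H_s = −tan φ tan δ = -0.0082, giving H_s = 90.47°. In radians, H_s = 1.5790.
H_s sin φ sin δ = 1.5790 × -0.2079 × -0.0384 = 0.0126.
cos φ cos δ sin H_s = 0.9781 × 0.9993 × 1.0000 = 0.9774.
Q̄ = (1361/π) × (0.0126 + 0.9774) = 433.22 × 0.9900 = 428.89 W/m².

429 W/m²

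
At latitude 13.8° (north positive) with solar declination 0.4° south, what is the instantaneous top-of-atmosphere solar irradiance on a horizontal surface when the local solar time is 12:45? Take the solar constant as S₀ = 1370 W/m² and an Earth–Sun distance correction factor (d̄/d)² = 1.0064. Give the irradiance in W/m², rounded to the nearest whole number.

Hour angle H = 15° × (12.75 − 12) = 11.25°.
cos θ_z = sin(13.8°) sin(-0.4°) + cos(13.8°) cos(-0.4°) cos(11.25°) = -0.0017 + 0.9525 = 0.9508.
Top-of-atmosphere irradiance = S₀ (d̄/d)² cos θ_z = 1370 × 1.0064 × 0.9508 = 1310.93 W/m².

1311 W/m²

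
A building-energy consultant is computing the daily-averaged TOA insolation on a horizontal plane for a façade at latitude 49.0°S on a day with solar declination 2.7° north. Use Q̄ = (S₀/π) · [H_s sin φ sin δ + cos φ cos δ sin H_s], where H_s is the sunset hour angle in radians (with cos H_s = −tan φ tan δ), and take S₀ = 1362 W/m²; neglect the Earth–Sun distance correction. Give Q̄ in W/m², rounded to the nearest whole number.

260 W/m²

−tan φ tan δ = −(-1.1504)(0.0472) = 0.0543; H_s = arccos(0.0543) = 86.89°. In radians, H_s = 1.5165.
H_s sin φ sin δ = 1.5165 × -0.7547 × 0.0471 = -0.0539.
cos φ cos δ sin H_s = 0.6561 × 0.9989 × 0.9985 = 0.6544.
Q̄ = (1362/π) × (-0.0539 + 0.6544) = 433.54 × 0.6005 = 260.34 W/m².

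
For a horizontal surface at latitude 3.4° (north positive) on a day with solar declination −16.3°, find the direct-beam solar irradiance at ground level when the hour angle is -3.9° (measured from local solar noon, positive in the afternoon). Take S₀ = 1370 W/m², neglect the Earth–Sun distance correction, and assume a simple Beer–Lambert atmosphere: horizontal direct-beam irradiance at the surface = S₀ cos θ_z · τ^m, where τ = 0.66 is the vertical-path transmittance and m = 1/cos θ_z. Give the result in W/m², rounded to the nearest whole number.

cos θ_z = sin φ sin δ + cos φ cos δ cos H = (0.0593)(-0.2807) + (0.9982)(0.9598)(0.9977) = 0.9392.
Air mass m = 1/cos θ_z = 1/0.9392 = 1.065; τ^m = 0.66^1.065 = 0.6424.
Surface direct beam = 1370 × 0.9392 × 0.6424 = 826.58 W/m².

827 W/m²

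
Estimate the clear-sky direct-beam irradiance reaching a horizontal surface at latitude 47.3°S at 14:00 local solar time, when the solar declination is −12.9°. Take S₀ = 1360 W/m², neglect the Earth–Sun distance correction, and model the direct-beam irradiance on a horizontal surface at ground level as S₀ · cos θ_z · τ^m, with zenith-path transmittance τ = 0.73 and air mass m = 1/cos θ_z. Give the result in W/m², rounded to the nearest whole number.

Hour angle H = 15° × (14 − 12) = 30.00°.
cos θ_z = sin φ sin δ + cos φ cos δ cos H = (-0.7349)(-0.2233) + (0.6782)(0.9748)(0.8660) = 0.7366.
Air mass m = 1/cos θ_z = 1/0.7366 = 1.358; τ^m = 0.73^1.358 = 0.6522.
Surface direct beam = 1360 × 0.7366 × 0.6522 = 653.36 W/m².

653 W/m²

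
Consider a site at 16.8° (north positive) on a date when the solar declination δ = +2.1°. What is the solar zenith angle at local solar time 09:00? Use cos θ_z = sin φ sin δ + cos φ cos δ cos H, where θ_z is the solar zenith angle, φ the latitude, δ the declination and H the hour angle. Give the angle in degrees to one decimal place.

Hour angle H = 15° × (9 − 12) = -45.00°.
cos θ_z = sin(16.8°) sin(2.1°) + cos(16.8°) cos(2.1°) cos(-45.00°) = 0.0106 + 0.6765 = 0.6871.
θ_z = arccos(0.6871) = 46.60°.

46.6°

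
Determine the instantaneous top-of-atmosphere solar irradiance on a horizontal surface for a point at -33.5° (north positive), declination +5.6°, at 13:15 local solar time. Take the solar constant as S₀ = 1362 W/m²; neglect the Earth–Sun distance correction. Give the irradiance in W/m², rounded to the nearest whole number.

Hour angle H = 15° × (13.25 − 12) = 18.75°.
With φ = -33.5°, δ = 5.6°, H = 18.75°: sin φ sin δ = -0.0539, cos φ cos δ cos H = 0.7859, so cos θ_z = 0.7320.
Top-of-atmosphere irradiance = S₀ cos θ_z = 1362 × 0.7320 = 996.98 W/m².

997 W/m²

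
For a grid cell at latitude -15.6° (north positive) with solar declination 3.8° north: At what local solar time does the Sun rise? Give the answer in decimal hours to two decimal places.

cos H_s = −tan(-15.6°) · tan(3.8°) = 0.0185, so H_s = arccos(0.0185) = 88.94°.
Sunrise is at 12 − H_s/15 = 12 − 5.929 = 6.071 h local solar time.

6.07 h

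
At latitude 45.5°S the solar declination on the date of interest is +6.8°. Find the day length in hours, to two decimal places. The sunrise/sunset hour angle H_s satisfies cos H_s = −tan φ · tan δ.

11.07 hours

The sunset hour angle satisfies cos H_s = −tan φ tan δ = 0.1213, giving H_s = 83.03°.
Day length = 2 H_s / 15° h⁻¹ = 166.06° / 15 = 11.071 h.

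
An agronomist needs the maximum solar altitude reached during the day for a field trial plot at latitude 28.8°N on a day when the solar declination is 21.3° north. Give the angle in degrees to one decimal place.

82.5°

At local solar noon the hour angle is zero, so the elevation is 90° − |φ − δ| = 90° − |28.8° − (21.3°)| = 90° − 7.5° = 82.5°.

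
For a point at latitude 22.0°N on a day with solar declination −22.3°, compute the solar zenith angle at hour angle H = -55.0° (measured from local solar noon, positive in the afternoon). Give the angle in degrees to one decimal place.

69.5°

cos θ_z = sin φ sin δ + cos φ cos δ cos H = (0.3746)(-0.3795) + (0.9272)(0.9252)(0.5736) = 0.3499.
θ_z = arccos(0.3499) = 69.52°.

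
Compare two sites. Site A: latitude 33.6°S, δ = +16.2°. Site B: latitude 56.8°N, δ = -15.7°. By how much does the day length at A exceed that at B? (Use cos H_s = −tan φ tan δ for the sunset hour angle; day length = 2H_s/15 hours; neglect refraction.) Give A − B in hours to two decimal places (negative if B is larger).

A: H_s = arccos(−tan -33.6° · tan 16.2°) = 78.87°, so 2H_s/15 = 10.5160 h.
B: H_s = arccos(−tan 56.8° · tan -15.7°) = 64.56°, so 2H_s/15 = 8.6080 h.
A − B = 10.5160 − 8.6080 = 1.9080 h.

+1.91 h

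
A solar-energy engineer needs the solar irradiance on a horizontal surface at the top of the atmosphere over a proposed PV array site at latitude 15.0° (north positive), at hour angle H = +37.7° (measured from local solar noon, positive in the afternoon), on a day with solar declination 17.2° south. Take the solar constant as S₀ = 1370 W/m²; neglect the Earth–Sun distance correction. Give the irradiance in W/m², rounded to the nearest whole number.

cos θ_z = sin φ sin δ + cos φ cos δ cos H = (0.2588)(-0.2957) + (0.9659)(0.9553)(0.7912) = 0.6535.
Top-of-atmosphere irradiance = S₀ cos θ_z = 1370 × 0.6535 = 895.29 W/m².

895 W/m²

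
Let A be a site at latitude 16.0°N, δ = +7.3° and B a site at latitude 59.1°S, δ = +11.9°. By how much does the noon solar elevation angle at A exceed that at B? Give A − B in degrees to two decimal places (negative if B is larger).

+62.30°

A: 90° − |16.0 − (7.3)| = 81.30°.
B: 90° − |-59.1 − (11.9)| = 19.00°.
A − B = 81.30 − 19.00 = 62.30°.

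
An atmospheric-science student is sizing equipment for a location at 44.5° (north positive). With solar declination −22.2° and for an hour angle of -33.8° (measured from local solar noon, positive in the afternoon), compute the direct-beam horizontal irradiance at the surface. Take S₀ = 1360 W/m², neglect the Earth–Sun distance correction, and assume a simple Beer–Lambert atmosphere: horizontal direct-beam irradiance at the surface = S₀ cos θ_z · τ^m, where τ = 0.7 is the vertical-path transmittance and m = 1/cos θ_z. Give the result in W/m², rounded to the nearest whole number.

With φ = 44.5°, δ = -22.2°, H = -33.80°: sin φ sin δ = -0.2648, cos φ cos δ cos H = 0.5488, so cos θ_z = 0.2840.
Air mass m = 1/cos θ_z = 1/0.2840 = 3.521; τ^m = 0.7^3.521 = 0.2848.
Surface direct beam = 1360 × 0.2840 × 0.2848 = 110.00 W/m².

110 W/m²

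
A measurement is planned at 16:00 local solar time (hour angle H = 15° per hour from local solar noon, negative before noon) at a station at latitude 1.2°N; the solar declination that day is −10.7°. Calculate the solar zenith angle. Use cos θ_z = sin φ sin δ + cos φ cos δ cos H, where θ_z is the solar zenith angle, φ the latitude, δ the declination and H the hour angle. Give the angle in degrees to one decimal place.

60.8°

Hour angle H = 15° × (16 − 12) = 60.00°.
cos θ_z = sin(1.2°) sin(-10.7°) + cos(1.2°) cos(-10.7°) cos(60.00°) = -0.0039 + 0.4912 = 0.4873.
θ_z = arccos(0.4873) = 60.84°.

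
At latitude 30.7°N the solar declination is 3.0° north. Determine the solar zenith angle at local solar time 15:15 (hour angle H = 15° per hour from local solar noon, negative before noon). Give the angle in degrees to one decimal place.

Hour angle H = 15° × (15.25 − 12) = 48.75°.
With φ = 30.7°, δ = 3.0°, H = 48.75°: sin φ sin δ = 0.0267, cos φ cos δ cos H = 0.5662, so cos θ_z = 0.5929.
θ_z = arccos(0.5929) = 53.64°.

53.6°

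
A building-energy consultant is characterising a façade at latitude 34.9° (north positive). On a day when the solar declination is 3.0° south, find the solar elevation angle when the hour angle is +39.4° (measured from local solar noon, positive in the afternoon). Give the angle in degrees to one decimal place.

cos θ_z = sin(34.9°) sin(-3.0°) + cos(34.9°) cos(-3.0°) cos(39.40°) = -0.0299 + 0.6329 = 0.6030.
θ_z = arccos(0.6030) = 52.91°, so the elevation is 90° − 52.91° = 37.09°.

37.1°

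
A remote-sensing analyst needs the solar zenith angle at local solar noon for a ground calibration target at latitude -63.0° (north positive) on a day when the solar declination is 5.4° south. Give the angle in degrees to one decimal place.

At local solar noon the hour angle is zero, so the zenith angle is |φ − δ| = |-63.0° − (-5.4°)| = 57.6°.

57.6°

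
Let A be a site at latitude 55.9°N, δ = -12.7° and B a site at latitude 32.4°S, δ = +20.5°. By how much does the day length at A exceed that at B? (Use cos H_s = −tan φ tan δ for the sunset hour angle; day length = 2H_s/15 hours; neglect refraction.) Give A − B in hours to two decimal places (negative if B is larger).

A: H_s = arccos(−tan 55.9° · tan -12.7°) = 70.56°, so 2H_s/15 = 9.4080 h.
B: H_s = arccos(−tan -32.4° · tan 20.5°) = 76.27°, so 2H_s/15 = 10.1693 h.
A − B = 9.4080 − 10.1693 = -0.7613 h.

-0.76 h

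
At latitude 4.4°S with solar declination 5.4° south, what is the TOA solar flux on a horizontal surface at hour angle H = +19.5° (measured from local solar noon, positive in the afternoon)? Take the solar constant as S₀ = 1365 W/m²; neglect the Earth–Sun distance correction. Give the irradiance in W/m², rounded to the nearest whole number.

1287 W/m²

cos θ_z = sin(-4.4°) sin(-5.4°) + cos(-4.4°) cos(-5.4°) cos(19.50°) = 0.0072 + 0.9357 = 0.9429.
Top-of-atmosphere irradiance = S₀ cos θ_z = 1365 × 0.9429 = 1287.06 W/m².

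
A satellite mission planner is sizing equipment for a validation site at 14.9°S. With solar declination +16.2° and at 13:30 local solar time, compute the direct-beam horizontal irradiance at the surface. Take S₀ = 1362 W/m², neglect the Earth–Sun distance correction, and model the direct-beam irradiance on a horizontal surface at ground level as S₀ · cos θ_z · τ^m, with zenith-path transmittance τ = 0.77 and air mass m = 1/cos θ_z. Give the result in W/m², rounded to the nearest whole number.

767 W/m²

Hour angle H = 15° × (13.5 − 12) = 22.50°.
cos θ_z = sin(-14.9°) sin(16.2°) + cos(-14.9°) cos(16.2°) cos(22.50°) = -0.0717 + 0.8574 = 0.7857.
Air mass m = 1/cos θ_z = 1/0.7857 = 1.273; τ^m = 0.77^1.273 = 0.7170.
Surface direct beam = 1362 × 0.7857 × 0.7170 = 767.28 W/m².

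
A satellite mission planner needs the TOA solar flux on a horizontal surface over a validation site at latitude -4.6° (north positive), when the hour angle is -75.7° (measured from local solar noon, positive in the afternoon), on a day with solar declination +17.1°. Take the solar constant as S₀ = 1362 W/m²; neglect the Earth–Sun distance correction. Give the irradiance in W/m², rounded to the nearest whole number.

cos θ_z = sin φ sin δ + cos φ cos δ cos H = (-0.0802)(0.2940) + (0.9968)(0.9558)(0.2470) = 0.2117.
Top-of-atmosphere irradiance = S₀ cos θ_z = 1362 × 0.2117 = 288.34 W/m².

288 W/m²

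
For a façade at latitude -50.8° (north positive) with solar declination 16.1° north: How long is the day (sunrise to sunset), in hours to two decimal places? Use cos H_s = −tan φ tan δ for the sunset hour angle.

9.24 hours

The sunset hour angle satisfies cos H_s = −tan φ tan δ = 0.3539, giving H_s = 69.27°.
Day length = 2 H_s / 15° h⁻¹ = 138.54° / 15 = 9.236 h.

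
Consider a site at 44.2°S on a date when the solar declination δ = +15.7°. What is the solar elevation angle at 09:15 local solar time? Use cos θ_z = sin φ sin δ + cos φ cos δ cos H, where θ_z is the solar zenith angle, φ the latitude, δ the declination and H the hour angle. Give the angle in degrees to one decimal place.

Hour angle H = 15° × (9.25 − 12) = -41.25°.
cos θ_z = sin φ sin δ + cos φ cos δ cos H = (-0.6972)(0.2706) + (0.7169)(0.9627)(0.7518) = 0.3302.
θ_z = arccos(0.3302) = 70.72°, so the elevation is 90° − 70.72° = 19.28°.

19.3°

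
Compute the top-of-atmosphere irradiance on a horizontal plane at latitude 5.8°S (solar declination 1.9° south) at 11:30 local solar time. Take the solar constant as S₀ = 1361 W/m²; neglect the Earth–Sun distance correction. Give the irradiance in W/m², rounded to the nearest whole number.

1346 W/m²

Hour angle H = 15° × (11.5 − 12) = -7.50°.
cos θ_z = sin(-5.8°) sin(-1.9°) + cos(-5.8°) cos(-1.9°) cos(-7.50°) = 0.0034 + 0.9858 = 0.9892.
Top-of-atmosphere irradiance = S₀ cos θ_z = 1361 × 0.9892 = 1346.30 W/m².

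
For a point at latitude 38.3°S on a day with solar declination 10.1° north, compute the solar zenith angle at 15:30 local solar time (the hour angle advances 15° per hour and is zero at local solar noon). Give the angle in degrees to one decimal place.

68.8°

Hour angle H = 15° × (15.5 − 12) = 52.50°.
With φ = -38.3°, δ = 10.1°, H = 52.50°: sin φ sin δ = -0.1087, cos φ cos δ cos H = 0.4703, so cos θ_z = 0.3616.
θ_z = arccos(0.3616) = 68.80°.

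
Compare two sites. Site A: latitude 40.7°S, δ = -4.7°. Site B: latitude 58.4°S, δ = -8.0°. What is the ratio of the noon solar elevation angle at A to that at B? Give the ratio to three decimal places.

1.364

A: 90° − |-40.7 − (-4.7)| = 54.00°.
B: 90° − |-58.4 − (-8.0)| = 39.60°.
Ratio A/B = 54.0000 / 39.6000 = 1.3636.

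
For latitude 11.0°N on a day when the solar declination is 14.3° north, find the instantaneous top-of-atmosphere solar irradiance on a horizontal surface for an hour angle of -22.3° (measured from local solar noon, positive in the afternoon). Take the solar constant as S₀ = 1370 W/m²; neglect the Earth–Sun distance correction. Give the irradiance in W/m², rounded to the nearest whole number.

1270 W/m²

cos θ_z = sin φ sin δ + cos φ cos δ cos H = (0.1908)(0.2470) + (0.9816)(0.9690)(0.9252) = 0.9272.
Top-of-atmosphere irradiance = S₀ cos θ_z = 1370 × 0.9272 = 1270.26 W/m².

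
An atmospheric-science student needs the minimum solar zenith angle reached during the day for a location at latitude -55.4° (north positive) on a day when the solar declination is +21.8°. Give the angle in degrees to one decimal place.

At local solar noon the hour angle is zero, so the zenith angle is |φ − δ| = |-55.4° − (21.8°)| = 77.2°.

77.2°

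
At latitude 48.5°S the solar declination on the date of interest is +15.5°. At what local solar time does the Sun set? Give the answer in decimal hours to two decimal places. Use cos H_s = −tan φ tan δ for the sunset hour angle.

The sunset hour angle satisfies cos H_s = −tan φ tan δ = 0.3135, giving H_s = 71.73°.
Sunset is at 12 + H_s/15 = 12 + 4.782 = 16.782 h local solar time.

16.78 h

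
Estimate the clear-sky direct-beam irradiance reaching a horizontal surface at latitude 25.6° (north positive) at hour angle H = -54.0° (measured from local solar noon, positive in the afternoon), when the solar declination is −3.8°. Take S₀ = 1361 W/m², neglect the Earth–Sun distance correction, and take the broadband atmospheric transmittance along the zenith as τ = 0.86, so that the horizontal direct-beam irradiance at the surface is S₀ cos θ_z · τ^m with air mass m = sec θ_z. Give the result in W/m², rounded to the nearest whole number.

cos θ_z = sin(25.6°) sin(-3.8°) + cos(25.6°) cos(-3.8°) cos(-54.00°) = -0.0286 + 0.5289 = 0.5003.
Air mass m = 1/cos θ_z = 1/0.5003 = 1.999; τ^m = 0.86^1.999 = 0.7397.
Surface direct beam = 1361 × 0.5003 × 0.7397 = 503.67 W/m².

504 W/m²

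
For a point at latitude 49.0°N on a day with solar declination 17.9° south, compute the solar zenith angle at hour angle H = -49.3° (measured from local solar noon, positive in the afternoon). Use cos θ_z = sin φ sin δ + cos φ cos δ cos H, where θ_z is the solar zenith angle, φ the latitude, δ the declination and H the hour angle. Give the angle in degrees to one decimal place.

With φ = 49.0°, δ = -17.9°, H = -49.30°: sin φ sin δ = -0.2320, cos φ cos δ cos H = 0.4071, so cos θ_z = 0.1751.
θ_z = arccos(0.1751) = 79.92°.

79.9°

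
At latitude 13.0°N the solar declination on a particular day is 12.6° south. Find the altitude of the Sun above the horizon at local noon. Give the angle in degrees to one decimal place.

At local solar noon the hour angle is zero, so the elevation is 90° − |φ − δ| = 90° − |13.0° − (-12.6°)| = 90° − 25.6° = 64.4°.

64.4°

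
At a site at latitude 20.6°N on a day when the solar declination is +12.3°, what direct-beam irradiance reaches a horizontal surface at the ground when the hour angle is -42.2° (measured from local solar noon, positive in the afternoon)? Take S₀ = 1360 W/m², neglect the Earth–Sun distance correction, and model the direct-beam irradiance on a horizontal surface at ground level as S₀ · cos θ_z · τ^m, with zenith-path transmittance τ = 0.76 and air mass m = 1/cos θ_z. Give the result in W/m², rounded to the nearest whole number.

711 W/m²

With φ = 20.6°, δ = 12.3°, H = -42.20°: sin φ sin δ = 0.0750, cos φ cos δ cos H = 0.6775, so cos θ_z = 0.7525.
Air mass m = 1/cos θ_z = 1/0.7525 = 1.329; τ^m = 0.76^1.329 = 0.6944.
Surface direct beam = 1360 × 0.7525 × 0.6944 = 710.65 W/m².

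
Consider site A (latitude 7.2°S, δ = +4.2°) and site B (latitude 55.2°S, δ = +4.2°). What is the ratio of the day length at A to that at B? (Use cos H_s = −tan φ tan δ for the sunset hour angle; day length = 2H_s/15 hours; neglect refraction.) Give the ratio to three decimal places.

1.066

A: H_s = arccos(−tan -7.2° · tan 4.2°) = 89.47°, so 2H_s/15 = 11.9293 h.
B: H_s = arccos(−tan -55.2° · tan 4.2°) = 83.93°, so 2H_s/15 = 11.1907 h.
Ratio A/B = 11.9293 / 11.1907 = 1.0660.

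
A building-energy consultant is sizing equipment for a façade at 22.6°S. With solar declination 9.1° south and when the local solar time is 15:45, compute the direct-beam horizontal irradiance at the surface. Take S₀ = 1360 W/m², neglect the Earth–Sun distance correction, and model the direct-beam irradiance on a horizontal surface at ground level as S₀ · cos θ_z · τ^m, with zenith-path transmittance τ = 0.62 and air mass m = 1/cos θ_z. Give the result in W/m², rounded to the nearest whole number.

332 W/m²

Hour angle H = 15° × (15.75 − 12) = 56.25°.
cos θ_z = sin φ sin δ + cos φ cos δ cos H = (-0.3843)(-0.1582) + (0.9232)(0.9874)(0.5556) = 0.5673.
Air mass m = 1/cos θ_z = 1/0.5673 = 1.763; τ^m = 0.62^1.763 = 0.4305.
Surface direct beam = 1360 × 0.5673 × 0.4305 = 332.14 W/m².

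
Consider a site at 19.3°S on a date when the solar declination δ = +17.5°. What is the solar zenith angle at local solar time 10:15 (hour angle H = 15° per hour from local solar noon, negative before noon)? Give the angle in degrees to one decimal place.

Hour angle H = 15° × (10.25 − 12) = -26.25°.
With φ = -19.3°, δ = 17.5°, H = -26.25°: sin φ sin δ = -0.0994, cos φ cos δ cos H = 0.8073, so cos θ_z = 0.7079.
θ_z = arccos(0.7079) = 44.94°.

44.9°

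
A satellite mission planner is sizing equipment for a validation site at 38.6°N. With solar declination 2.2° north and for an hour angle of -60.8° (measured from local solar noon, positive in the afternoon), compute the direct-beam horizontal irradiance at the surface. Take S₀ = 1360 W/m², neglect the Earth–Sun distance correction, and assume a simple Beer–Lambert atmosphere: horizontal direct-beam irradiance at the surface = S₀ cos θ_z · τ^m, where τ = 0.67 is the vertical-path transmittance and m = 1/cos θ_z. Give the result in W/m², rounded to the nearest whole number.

With φ = 38.6°, δ = 2.2°, H = -60.80°: sin φ sin δ = 0.0239, cos φ cos δ cos H = 0.3810, so cos θ_z = 0.4049.
Air mass m = 1/cos θ_z = 1/0.4049 = 2.470; τ^m = 0.67^2.470 = 0.3719.
Surface direct beam = 1360 × 0.4049 × 0.3719 = 204.79 W/m².

205 W/m²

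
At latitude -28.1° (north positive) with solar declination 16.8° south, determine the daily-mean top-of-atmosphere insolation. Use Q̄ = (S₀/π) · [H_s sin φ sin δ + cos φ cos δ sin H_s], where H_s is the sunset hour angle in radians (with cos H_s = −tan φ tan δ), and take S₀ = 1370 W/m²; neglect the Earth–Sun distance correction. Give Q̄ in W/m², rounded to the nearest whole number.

466 W/m²

−tan φ tan δ = −(-0.5340)(-0.3019) = -0.1612; H_s = arccos(-0.1612) = 99.28°. In radians, H_s = 1.7328.
H_s sin φ sin δ = 1.7328 × -0.4710 × -0.2890 = 0.2359.
cos φ cos δ sin H_s = 0.8821 × 0.9573 × 0.9869 = 0.8334.
Q̄ = (1370/π) × (0.2359 + 0.8334) = 436.08 × 1.0693 = 466.30 W/m².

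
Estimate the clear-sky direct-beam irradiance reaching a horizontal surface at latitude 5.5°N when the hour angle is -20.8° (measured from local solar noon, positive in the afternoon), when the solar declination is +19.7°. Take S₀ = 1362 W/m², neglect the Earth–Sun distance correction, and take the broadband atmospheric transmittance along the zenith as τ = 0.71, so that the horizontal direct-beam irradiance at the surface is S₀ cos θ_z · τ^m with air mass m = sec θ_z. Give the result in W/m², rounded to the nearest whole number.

With φ = 5.5°, δ = 19.7°, H = -20.80°: sin φ sin δ = 0.0323, cos φ cos δ cos H = 0.8761, so cos θ_z = 0.9084.
Air mass m = 1/cos θ_z = 1/0.9084 = 1.101; τ^m = 0.71^1.101 = 0.6859.
Surface direct beam = 1362 × 0.9084 × 0.6859 = 848.62 W/m².

849 W/m²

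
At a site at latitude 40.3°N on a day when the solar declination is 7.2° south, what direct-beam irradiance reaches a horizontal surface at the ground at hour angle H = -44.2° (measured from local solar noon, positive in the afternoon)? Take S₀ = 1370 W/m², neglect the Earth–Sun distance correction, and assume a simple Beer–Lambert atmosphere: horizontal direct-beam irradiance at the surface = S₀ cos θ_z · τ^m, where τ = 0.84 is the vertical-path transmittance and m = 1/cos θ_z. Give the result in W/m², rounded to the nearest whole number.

433 W/m²

With φ = 40.3°, δ = -7.2°, H = -44.20°: sin φ sin δ = -0.0811, cos φ cos δ cos H = 0.5425, so cos θ_z = 0.4614.
Air mass m = 1/cos θ_z = 1/0.4614 = 2.167; τ^m = 0.84^2.167 = 0.6854.
Surface direct beam = 1370 × 0.4614 × 0.6854 = 433.25 W/m².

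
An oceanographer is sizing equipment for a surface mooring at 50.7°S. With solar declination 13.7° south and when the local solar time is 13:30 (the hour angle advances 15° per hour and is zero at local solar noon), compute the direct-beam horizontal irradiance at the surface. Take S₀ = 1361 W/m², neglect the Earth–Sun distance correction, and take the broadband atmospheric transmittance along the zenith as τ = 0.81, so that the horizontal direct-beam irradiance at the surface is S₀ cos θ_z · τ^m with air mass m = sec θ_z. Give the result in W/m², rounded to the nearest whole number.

Hour angle H = 15° × (13.5 − 12) = 22.50°.
cos θ_z = sin φ sin δ + cos φ cos δ cos H = (-0.7738)(-0.2368) + (0.6334)(0.9715)(0.9239) = 0.7518.
Air mass m = 1/cos θ_z = 1/0.7518 = 1.330; τ^m = 0.81^1.330 = 0.7556.
Surface direct beam = 1361 × 0.7518 × 0.7556 = 773.13 W/m².

773 W/m²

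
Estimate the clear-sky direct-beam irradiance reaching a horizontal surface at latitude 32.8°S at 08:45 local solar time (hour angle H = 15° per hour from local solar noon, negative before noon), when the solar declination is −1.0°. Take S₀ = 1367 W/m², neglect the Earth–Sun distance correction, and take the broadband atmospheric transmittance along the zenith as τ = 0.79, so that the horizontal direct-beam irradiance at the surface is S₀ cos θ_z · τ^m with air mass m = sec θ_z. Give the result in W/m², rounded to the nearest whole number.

Hour angle H = 15° × (8.75 − 12) = -48.75°.
With φ = -32.8°, δ = -1.0°, H = -48.75°: sin φ sin δ = 0.0095, cos φ cos δ cos H = 0.5541, so cos θ_z = 0.5636.
Air mass m = 1/cos θ_z = 1/0.5636 = 1.774; τ^m = 0.79^1.774 = 0.6582.
Surface direct beam = 1367 × 0.5636 × 0.6582 = 507.10 W/m².

507 W/m²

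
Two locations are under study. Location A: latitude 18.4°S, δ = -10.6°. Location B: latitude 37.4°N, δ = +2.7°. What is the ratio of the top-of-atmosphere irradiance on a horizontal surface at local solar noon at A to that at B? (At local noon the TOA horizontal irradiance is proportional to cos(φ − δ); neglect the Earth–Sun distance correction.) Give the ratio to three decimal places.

A: cos θ_z = cos(-18.4° − (-10.6°)) = 0.9907.
B: cos θ_z = cos(37.4° − (2.7°)) = 0.8221.
Ratio A/B = 0.9907 / 0.8221 = 1.2051.

1.205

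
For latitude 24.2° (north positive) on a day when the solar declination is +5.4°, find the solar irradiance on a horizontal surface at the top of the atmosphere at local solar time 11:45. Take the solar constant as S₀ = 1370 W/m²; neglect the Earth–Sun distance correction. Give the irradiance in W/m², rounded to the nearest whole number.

Hour angle H = 15° × (11.75 − 12) = -3.75°.
cos θ_z = sin(24.2°) sin(5.4°) + cos(24.2°) cos(5.4°) cos(-3.75°) = 0.0386 + 0.9061 = 0.9447.
Top-of-atmosphere irradiance = S₀ cos θ_z = 1370 × 0.9447 = 1294.24 W/m².

1294 W/m²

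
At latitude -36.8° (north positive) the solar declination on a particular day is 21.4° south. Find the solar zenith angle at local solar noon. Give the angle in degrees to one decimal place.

15.4°

At local solar noon the hour angle is zero, so the zenith angle is |φ − δ| = |-36.8° − (-21.4°)| = 15.4°.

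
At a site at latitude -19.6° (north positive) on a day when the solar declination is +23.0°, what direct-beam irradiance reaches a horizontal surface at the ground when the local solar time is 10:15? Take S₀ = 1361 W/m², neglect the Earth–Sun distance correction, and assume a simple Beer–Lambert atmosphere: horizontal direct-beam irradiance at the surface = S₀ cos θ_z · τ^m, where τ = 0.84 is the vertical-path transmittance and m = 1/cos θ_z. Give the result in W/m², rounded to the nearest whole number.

Hour angle H = 15° × (10.25 − 12) = -26.25°.
cos θ_z = sin φ sin δ + cos φ cos δ cos H = (-0.3355)(0.3907) + (0.9421)(0.9205)(0.8969) = 0.6467.
Air mass m = 1/cos θ_z = 1/0.6467 = 1.546; τ^m = 0.84^1.546 = 0.7637.
Surface direct beam = 1361 × 0.6467 × 0.7637 = 672.18 W/m².

672 W/m²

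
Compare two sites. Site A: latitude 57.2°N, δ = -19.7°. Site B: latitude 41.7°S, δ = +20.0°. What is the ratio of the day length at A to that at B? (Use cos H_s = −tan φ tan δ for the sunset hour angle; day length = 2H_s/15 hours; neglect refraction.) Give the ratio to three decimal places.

A: H_s = arccos(−tan 57.2° · tan -19.7°) = 56.25°, so 2H_s/15 = 7.5000 h.
B: H_s = arccos(−tan -41.7° · tan 20.0°) = 71.08°, so 2H_s/15 = 9.4773 h.
Ratio A/B = 7.5000 / 9.4773 = 0.7914.

0.791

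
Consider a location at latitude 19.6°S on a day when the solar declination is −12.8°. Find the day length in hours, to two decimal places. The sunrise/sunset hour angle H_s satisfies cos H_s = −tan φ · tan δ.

12.62 hours

−tan φ tan δ = −(-0.3561)(-0.2272) = -0.0809; H_s = arccos(-0.0809) = 94.64°.
Day length = 2 H_s / 15° h⁻¹ = 189.28° / 15 = 12.619 h.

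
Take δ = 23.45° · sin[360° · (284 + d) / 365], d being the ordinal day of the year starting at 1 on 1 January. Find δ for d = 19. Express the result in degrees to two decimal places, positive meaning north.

360 × (284 + 19) / 365 = 298.849°; sin(298.849°) = -0.8759.
δ = 23.45 × -0.8759 = -20.540° ≈ -20.54°.

-20.54°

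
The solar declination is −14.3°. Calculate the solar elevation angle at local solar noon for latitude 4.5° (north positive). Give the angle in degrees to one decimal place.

At local solar noon the hour angle is zero, so the elevation is 90° − |φ − δ| = 90° − |4.5° − (-14.3°)| = 90° − 18.8° = 71.2°.

71.2°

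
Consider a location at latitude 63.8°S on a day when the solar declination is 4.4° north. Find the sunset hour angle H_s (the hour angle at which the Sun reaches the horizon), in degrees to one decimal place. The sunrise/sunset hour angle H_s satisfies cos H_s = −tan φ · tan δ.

81.0°

The sunset hour angle satisfies cos H_s = −tan φ tan δ = 0.1564, giving H_s = 81.00°.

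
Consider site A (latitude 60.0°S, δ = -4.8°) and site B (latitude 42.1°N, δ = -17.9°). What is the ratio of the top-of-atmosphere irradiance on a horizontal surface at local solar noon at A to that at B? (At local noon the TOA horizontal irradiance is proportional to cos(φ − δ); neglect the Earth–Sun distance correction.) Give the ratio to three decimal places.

A: cos θ_z = cos(-60.0° − (-4.8°)) = 0.5707.
B: cos θ_z = cos(42.1° − (-17.9°)) = 0.5000.
Ratio A/B = 0.5707 / 0.5000 = 1.1414.

1.141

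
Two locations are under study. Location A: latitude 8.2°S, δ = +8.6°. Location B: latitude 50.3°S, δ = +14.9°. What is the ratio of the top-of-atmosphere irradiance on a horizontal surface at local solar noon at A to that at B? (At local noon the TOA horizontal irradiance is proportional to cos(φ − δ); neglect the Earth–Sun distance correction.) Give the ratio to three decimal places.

A: cos θ_z = cos(-8.2° − (8.6°)) = 0.9573.
B: cos θ_z = cos(-50.3° − (14.9°)) = 0.4195.
Ratio A/B = 0.9573 / 0.4195 = 2.2820.

2.282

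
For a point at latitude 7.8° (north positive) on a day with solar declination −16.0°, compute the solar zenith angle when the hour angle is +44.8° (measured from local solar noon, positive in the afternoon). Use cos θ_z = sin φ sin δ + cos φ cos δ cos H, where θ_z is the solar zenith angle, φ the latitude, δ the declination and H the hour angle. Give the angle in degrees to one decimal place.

cos θ_z = sin φ sin δ + cos φ cos δ cos H = (0.1357)(-0.2756) + (0.9907)(0.9613)(0.7096) = 0.6384.
θ_z = arccos(0.6384) = 50.33°.

50.3°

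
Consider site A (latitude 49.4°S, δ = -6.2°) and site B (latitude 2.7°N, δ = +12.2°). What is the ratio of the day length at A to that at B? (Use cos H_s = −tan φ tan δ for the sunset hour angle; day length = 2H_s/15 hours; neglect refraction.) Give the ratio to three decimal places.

A: H_s = arccos(−tan -49.4° · tan -6.2°) = 97.28°, so 2H_s/15 = 12.9707 h.
B: H_s = arccos(−tan 2.7° · tan 12.2°) = 90.58°, so 2H_s/15 = 12.0773 h.
Ratio A/B = 12.9707 / 12.0773 = 1.0740.

1.074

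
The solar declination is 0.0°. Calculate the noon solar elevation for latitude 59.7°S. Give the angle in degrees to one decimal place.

30.3°

At local solar noon the hour angle is zero, so the elevation is 90° − |φ − δ| = 90° − |-59.7° − (0.0°)| = 90° − 59.7° = 30.3°.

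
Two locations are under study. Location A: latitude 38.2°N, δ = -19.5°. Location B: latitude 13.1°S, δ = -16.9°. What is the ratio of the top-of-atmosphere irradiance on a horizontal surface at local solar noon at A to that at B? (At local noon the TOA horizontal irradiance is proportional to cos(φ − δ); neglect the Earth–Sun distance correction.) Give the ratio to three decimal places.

0.536

A: cos θ_z = cos(38.2° − (-19.5°)) = 0.5344.
B: cos θ_z = cos(-13.1° − (-16.9°)) = 0.9978.
Ratio A/B = 0.5344 / 0.9978 = 0.5356.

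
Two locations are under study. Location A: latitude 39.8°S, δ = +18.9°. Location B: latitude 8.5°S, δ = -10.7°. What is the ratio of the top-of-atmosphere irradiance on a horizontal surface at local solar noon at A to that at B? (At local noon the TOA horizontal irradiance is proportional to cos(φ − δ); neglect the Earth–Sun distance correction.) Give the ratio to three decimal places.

0.520

A: cos θ_z = cos(-39.8° − (18.9°)) = 0.5195.
B: cos θ_z = cos(-8.5° − (-10.7°)) = 0.9993.
Ratio A/B = 0.5195 / 0.9993 = 0.5199.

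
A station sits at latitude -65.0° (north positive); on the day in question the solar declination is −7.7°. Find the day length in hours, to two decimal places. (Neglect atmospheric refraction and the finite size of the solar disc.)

14.25 hours

cos H_s = −tan(-65.0°) · tan(-7.7°) = -0.2899, so H_s = arccos(-0.2899) = 106.85°.
Day length = 2 H_s / 15° h⁻¹ = 213.70° / 15 = 14.247 h.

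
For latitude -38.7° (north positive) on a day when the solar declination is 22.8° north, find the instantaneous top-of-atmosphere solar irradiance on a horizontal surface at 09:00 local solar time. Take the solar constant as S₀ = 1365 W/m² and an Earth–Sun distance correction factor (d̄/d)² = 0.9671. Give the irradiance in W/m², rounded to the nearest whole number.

352 W/m²

Hour angle H = 15° × (9 − 12) = -45.00°.
cos θ_z = sin(-38.7°) sin(22.8°) + cos(-38.7°) cos(22.8°) cos(-45.00°) = -0.2423 + 0.5087 = 0.2664.
Top-of-atmosphere irradiance = S₀ (d̄/d)² cos θ_z = 1365 × 0.9671 × 0.2664 = 351.67 W/m².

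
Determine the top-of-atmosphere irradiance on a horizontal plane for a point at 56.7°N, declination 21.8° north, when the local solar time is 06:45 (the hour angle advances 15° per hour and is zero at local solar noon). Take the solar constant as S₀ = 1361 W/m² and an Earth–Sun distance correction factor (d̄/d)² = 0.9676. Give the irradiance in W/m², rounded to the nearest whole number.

540 W/m²

Hour angle H = 15° × (6.75 − 12) = -78.75°.
cos θ_z = sin(56.7°) sin(21.8°) + cos(56.7°) cos(21.8°) cos(-78.75°) = 0.3104 + 0.0994 = 0.4098.
Top-of-atmosphere irradiance = S₀ (d̄/d)² cos θ_z = 1361 × 0.9676 × 0.4098 = 539.67 W/m².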